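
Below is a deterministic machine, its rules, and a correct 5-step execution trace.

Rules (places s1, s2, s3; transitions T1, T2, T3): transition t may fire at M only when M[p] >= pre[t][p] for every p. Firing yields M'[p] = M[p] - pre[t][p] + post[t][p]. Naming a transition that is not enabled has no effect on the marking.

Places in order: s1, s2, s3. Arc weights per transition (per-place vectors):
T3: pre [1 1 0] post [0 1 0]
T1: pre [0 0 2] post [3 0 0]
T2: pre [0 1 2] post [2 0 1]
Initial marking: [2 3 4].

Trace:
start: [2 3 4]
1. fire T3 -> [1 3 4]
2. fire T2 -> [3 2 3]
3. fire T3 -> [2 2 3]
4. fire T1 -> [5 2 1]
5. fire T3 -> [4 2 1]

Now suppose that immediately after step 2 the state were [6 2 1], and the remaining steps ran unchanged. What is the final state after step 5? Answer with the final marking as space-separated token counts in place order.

state after step 2 := [6 2 1]
3. fire T3 -> [5 2 1]
4. fire T1 -> [5 2 1]
5. fire T3 -> [4 2 1]

4 2 1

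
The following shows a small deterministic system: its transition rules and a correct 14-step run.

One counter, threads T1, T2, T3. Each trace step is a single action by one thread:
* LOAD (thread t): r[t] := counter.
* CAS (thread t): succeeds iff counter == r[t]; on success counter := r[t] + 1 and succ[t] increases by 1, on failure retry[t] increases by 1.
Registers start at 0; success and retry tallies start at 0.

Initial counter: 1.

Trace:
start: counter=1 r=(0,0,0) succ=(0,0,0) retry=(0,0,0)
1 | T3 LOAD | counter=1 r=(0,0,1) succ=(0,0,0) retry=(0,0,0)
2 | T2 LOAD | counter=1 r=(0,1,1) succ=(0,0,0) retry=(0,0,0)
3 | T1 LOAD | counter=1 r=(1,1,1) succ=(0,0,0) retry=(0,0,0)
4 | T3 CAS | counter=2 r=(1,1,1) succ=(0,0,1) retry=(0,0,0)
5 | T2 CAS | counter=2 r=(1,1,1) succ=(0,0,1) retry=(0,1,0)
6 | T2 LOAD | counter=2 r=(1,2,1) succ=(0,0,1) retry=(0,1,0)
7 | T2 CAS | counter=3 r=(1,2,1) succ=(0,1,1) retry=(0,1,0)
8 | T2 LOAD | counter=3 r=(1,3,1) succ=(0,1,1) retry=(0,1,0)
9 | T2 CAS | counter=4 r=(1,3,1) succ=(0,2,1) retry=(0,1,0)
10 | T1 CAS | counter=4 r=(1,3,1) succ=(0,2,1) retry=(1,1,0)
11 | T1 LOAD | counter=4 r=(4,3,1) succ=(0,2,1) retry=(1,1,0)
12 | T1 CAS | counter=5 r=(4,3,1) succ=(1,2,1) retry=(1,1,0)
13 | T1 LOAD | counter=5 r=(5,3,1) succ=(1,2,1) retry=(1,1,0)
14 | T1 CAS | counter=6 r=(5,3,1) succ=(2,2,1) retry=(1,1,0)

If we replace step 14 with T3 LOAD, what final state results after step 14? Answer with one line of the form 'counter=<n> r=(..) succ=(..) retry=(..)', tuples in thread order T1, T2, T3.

counter=5 r=(5,3,5) succ=(1,2,1) retry=(1,1,0)

(re-executing from step 14 with the substitution; state before step 14: counter=5 r=(5,3,1) succ=(1,2,1) retry=(1,1,0))
14 | T3 LOAD | counter=5 r=(5,3,5) succ=(1,2,1) retry=(1,1,0)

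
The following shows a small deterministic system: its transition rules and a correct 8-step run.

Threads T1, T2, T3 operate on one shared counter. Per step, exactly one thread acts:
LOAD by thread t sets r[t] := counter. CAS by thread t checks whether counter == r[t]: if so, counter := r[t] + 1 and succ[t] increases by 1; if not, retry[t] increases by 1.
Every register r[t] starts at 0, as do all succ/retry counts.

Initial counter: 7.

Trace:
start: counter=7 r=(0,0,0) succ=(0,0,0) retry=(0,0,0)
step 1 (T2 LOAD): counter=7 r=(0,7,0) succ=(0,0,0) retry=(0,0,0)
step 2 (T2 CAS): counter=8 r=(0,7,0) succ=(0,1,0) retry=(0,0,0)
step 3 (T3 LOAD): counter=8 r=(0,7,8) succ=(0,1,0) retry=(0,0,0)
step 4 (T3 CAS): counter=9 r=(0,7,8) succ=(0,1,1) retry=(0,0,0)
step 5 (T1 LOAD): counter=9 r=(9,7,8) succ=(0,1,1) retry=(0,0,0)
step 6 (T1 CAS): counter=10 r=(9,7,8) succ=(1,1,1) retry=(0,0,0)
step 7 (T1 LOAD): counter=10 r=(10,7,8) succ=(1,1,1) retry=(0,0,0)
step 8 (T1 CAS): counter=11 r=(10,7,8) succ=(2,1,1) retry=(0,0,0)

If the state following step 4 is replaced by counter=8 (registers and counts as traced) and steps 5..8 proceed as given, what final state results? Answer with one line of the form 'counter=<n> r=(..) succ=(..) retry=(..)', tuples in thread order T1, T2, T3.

state after step 4 := counter=8 r=(0,7,8) succ=(0,1,1) retry=(0,0,0)
step 5 (T1 LOAD): counter=8 r=(8,7,8) succ=(0,1,1) retry=(0,0,0)
step 6 (T1 CAS): counter=9 r=(8,7,8) succ=(1,1,1) retry=(0,0,0)
step 7 (T1 LOAD): counter=9 r=(9,7,8) succ=(1,1,1) retry=(0,0,0)
step 8 (T1 CAS): counter=10 r=(9,7,8) succ=(2,1,1) retry=(0,0,0)

counter=10 r=(9,7,8) succ=(2,1,1) retry=(0,0,0)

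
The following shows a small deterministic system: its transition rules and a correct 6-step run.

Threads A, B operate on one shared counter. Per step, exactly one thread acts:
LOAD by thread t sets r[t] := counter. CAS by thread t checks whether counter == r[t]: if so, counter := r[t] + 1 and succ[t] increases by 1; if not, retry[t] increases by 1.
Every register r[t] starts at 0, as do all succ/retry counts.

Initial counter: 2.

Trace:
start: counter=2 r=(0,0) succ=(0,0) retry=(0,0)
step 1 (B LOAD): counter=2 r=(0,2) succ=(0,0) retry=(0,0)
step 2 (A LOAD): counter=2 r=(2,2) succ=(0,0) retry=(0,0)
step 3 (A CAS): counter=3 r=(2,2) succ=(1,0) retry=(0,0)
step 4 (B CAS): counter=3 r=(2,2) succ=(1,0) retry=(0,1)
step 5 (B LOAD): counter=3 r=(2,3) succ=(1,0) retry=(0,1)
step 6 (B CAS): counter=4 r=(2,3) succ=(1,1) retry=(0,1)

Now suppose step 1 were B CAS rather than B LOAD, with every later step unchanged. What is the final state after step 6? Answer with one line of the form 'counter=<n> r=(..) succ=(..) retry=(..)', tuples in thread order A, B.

counter=4 r=(2,3) succ=(1,1) retry=(0,2)

(re-executing from step 1 with the substitution; state before step 1: counter=2 r=(0,0) succ=(0,0) retry=(0,0))
step 1 (B CAS): counter=2 r=(0,0) succ=(0,0) retry=(0,1)
step 2 (A LOAD): counter=2 r=(2,0) succ=(0,0) retry=(0,1)
step 3 (A CAS): counter=3 r=(2,0) succ=(1,0) retry=(0,1)
step 4 (B CAS): counter=3 r=(2,0) succ=(1,0) retry=(0,2)
step 5 (B LOAD): counter=3 r=(2,3) succ=(1,0) retry=(0,2)
step 6 (B CAS): counter=4 r=(2,3) succ=(1,1) retry=(0,2)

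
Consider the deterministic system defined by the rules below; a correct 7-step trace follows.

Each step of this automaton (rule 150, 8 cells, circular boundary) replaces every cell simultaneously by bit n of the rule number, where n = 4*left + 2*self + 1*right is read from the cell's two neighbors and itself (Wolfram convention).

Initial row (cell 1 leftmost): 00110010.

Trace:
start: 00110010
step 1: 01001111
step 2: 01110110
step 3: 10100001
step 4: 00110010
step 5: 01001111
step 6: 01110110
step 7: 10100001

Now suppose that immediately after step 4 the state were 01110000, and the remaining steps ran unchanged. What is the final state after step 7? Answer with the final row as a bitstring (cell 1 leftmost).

00100000

state after step 4 := 01110000
step 5: 10101000
step 6: 10101101
step 7: 00100000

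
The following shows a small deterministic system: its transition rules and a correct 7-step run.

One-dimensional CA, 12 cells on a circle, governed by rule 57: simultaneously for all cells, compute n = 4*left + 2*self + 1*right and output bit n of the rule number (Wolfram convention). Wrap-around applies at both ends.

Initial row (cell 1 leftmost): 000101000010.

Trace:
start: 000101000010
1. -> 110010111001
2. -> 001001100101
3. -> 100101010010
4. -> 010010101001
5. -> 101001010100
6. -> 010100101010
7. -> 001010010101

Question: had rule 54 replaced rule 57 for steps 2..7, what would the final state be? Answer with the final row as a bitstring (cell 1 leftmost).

011111100000

(re-executing steps 2..7 under rule 54; state before step 2: 110010111001)
2. -> 001111000110
3. -> 010000101001
4. -> 111001111111
5. -> 000110000000
6. -> 001001000000
7. -> 011111100000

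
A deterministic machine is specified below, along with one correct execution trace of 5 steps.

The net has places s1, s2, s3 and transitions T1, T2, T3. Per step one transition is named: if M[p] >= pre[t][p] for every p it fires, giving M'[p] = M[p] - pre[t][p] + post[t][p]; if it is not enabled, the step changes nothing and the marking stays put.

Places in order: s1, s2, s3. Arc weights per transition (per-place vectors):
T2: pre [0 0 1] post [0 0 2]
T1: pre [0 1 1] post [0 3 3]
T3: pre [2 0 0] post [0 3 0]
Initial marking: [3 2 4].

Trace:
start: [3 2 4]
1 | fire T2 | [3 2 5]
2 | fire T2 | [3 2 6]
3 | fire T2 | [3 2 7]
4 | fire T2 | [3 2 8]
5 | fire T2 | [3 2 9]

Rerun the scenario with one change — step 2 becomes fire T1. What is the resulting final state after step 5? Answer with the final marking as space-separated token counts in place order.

3 4 10

(re-executing from step 2 with the substitution; state before step 2: [3 2 5])
2 | fire T1 | [3 4 7]
3 | fire T2 | [3 4 8]
4 | fire T2 | [3 4 9]
5 | fire T2 | [3 4 10]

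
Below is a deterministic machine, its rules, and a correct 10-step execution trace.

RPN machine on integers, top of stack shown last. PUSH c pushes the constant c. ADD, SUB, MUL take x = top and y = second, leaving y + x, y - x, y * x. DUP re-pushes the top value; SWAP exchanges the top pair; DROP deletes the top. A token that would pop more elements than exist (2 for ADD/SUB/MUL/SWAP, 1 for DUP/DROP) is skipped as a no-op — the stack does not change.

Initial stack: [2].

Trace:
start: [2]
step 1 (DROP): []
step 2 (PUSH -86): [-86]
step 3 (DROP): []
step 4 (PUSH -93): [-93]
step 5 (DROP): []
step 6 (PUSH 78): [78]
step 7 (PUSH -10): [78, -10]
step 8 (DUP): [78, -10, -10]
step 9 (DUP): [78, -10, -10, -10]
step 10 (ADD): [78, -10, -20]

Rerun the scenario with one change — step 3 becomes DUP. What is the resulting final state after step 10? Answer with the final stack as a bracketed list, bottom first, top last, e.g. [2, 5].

(re-executing from step 3 with the substitution; state before step 3: [-86])
step 3 (DUP): [-86, -86]
step 4 (PUSH -93): [-86, -86, -93]
step 5 (DROP): [-86, -86]
step 6 (PUSH 78): [-86, -86, 78]
step 7 (PUSH -10): [-86, -86, 78, -10]
step 8 (DUP): [-86, -86, 78, -10, -10]
step 9 (DUP): [-86, -86, 78, -10, -10, -10]
step 10 (ADD): [-86, -86, 78, -10, -20]

[-86, -86, 78, -10, -20]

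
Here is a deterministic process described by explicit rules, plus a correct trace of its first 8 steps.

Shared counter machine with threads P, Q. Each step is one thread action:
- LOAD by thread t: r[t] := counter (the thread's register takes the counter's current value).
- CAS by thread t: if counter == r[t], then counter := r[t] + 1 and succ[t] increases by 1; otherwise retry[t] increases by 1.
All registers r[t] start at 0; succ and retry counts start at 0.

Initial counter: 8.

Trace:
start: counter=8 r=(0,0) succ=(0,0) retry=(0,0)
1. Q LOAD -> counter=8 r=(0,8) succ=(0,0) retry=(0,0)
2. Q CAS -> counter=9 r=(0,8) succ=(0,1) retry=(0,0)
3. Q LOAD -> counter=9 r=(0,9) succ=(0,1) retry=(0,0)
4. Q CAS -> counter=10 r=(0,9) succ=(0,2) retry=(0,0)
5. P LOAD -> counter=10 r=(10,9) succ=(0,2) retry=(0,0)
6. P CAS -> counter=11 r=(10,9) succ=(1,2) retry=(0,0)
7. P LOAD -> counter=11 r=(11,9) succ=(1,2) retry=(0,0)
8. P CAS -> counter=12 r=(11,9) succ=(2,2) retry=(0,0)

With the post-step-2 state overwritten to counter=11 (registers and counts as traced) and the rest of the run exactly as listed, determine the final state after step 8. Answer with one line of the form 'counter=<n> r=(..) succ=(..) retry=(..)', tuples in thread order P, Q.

counter=14 r=(13,11) succ=(2,2) retry=(0,0)

state after step 2 := counter=11 r=(0,8) succ=(0,1) retry=(0,0)
3. Q LOAD -> counter=11 r=(0,11) succ=(0,1) retry=(0,0)
4. Q CAS -> counter=12 r=(0,11) succ=(0,2) retry=(0,0)
5. P LOAD -> counter=12 r=(12,11) succ=(0,2) retry=(0,0)
6. P CAS -> counter=13 r=(12,11) succ=(1,2) retry=(0,0)
7. P LOAD -> counter=13 r=(13,11) succ=(1,2) retry=(0,0)
8. P CAS -> counter=14 r=(13,11) succ=(2,2) retry=(0,0)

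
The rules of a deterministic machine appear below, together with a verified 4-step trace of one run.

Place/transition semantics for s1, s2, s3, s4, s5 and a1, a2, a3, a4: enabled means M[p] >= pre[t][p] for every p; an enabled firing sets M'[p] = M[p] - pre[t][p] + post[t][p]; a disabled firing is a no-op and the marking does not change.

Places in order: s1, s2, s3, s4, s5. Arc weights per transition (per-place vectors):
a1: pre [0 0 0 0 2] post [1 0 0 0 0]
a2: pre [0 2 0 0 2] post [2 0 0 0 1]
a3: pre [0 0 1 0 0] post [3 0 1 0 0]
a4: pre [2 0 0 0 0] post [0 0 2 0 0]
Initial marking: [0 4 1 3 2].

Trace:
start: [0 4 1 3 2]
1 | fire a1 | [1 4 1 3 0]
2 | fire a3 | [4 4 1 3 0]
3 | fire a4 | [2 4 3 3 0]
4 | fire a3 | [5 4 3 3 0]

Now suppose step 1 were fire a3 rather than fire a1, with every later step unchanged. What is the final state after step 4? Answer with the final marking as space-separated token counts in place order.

(re-executing from step 1 with the substitution; state before step 1: [0 4 1 3 2])
1 | fire a3 | [3 4 1 3 2]
2 | fire a3 | [6 4 1 3 2]
3 | fire a4 | [4 4 3 3 2]
4 | fire a3 | [7 4 3 3 2]

7 4 3 3 2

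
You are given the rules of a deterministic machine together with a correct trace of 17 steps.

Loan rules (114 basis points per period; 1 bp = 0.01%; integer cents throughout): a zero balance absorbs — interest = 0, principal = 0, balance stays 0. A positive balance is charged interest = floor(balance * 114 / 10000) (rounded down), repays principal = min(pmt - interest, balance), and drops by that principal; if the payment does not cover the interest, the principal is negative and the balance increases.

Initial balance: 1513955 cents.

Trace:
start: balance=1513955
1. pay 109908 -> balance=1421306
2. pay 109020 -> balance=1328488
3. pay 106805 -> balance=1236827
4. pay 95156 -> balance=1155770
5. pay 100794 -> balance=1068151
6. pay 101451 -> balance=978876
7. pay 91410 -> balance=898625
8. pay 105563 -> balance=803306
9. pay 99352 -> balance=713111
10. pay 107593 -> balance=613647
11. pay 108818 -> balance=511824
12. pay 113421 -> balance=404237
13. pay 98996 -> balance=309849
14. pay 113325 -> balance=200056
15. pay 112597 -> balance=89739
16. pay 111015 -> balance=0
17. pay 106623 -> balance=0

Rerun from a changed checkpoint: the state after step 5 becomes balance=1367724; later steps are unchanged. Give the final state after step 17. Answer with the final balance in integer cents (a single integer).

state after step 5 := balance=1367724
6. pay 101451 -> balance=1281865
7. pay 91410 -> balance=1205068
8. pay 105563 -> balance=1113242
9. pay 99352 -> balance=1026580
10. pay 107593 -> balance=930690
11. pay 108818 -> balance=832481
12. pay 113421 -> balance=728550
13. pay 98996 -> balance=637859
14. pay 113325 -> balance=531805
15. pay 112597 -> balance=425270
16. pay 111015 -> balance=319103
17. pay 106623 -> balance=216117

216117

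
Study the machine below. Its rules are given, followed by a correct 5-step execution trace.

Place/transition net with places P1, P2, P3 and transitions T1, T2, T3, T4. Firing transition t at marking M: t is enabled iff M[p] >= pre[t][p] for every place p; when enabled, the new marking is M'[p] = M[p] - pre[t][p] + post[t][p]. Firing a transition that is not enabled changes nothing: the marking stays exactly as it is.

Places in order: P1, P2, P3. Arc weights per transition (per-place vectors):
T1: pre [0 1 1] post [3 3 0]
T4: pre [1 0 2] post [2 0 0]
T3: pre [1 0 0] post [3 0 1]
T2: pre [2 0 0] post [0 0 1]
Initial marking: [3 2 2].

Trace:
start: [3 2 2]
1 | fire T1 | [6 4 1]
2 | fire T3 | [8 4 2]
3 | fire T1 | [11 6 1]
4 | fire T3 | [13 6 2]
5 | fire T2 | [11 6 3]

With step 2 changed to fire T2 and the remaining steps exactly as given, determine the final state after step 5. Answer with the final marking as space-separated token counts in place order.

7 6 3

(re-executing from step 2 with the substitution; state before step 2: [6 4 1])
2 | fire T2 | [4 4 2]
3 | fire T1 | [7 6 1]
4 | fire T3 | [9 6 2]
5 | fire T2 | [7 6 3]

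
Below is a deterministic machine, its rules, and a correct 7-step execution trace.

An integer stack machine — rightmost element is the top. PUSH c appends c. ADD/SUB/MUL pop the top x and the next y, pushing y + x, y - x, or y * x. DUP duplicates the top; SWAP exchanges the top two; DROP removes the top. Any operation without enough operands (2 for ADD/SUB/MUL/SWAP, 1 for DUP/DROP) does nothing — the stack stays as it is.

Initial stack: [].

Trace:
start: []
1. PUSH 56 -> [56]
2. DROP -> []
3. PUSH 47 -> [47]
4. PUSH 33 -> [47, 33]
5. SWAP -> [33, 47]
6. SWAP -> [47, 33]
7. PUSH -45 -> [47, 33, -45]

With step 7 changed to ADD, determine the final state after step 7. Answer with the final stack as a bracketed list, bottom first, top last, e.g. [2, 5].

[80]

(re-executing from step 7 with the substitution; state before step 7: [47, 33])
7. ADD -> [80]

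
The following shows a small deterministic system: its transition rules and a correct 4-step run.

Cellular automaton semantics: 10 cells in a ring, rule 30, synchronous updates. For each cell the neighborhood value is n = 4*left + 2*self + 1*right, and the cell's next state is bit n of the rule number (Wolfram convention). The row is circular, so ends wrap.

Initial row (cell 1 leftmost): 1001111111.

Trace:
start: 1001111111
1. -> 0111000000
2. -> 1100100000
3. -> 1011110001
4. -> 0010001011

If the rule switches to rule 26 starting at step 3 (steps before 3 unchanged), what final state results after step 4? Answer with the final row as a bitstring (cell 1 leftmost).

(re-executing steps 3..4 under rule 26; state before step 3: 1100100000)
3. -> 1011010001
4. -> 0010001011

0010001011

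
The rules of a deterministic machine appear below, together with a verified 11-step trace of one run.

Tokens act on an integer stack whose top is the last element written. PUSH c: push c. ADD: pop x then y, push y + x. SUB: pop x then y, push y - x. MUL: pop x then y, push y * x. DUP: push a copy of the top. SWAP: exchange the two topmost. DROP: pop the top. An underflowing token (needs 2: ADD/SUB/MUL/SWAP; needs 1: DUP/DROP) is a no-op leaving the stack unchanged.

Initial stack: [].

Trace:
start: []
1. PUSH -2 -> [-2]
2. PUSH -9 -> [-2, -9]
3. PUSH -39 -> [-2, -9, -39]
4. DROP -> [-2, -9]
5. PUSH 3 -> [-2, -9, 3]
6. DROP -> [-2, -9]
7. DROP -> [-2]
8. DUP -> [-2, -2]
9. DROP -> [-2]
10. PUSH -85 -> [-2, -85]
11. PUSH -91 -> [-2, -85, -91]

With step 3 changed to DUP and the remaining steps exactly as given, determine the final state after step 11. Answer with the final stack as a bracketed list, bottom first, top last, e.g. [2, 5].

(re-executing from step 3 with the substitution; state before step 3: [-2, -9])
3. DUP -> [-2, -9, -9]
4. DROP -> [-2, -9]
5. PUSH 3 -> [-2, -9, 3]
6. DROP -> [-2, -9]
7. DROP -> [-2]
8. DUP -> [-2, -2]
9. DROP -> [-2]
10. PUSH -85 -> [-2, -85]
11. PUSH -91 -> [-2, -85, -91]

[-2, -85, -91]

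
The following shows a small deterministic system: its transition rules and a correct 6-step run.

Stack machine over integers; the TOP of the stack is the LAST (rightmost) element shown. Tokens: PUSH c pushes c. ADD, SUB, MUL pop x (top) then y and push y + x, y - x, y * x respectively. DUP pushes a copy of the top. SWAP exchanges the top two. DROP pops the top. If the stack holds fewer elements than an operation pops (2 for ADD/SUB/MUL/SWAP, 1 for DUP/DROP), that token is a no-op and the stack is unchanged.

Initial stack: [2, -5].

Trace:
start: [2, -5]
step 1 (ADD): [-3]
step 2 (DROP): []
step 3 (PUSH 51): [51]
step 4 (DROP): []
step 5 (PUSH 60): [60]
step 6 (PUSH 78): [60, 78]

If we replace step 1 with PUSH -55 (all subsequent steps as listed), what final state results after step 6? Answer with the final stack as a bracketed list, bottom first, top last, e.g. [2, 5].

(re-executing from step 1 with the substitution; state before step 1: [2, -5])
step 1 (PUSH -55): [2, -5, -55]
step 2 (DROP): [2, -5]
step 3 (PUSH 51): [2, -5, 51]
step 4 (DROP): [2, -5]
step 5 (PUSH 60): [2, -5, 60]
step 6 (PUSH 78): [2, -5, 60, 78]

[2, -5, 60, 78]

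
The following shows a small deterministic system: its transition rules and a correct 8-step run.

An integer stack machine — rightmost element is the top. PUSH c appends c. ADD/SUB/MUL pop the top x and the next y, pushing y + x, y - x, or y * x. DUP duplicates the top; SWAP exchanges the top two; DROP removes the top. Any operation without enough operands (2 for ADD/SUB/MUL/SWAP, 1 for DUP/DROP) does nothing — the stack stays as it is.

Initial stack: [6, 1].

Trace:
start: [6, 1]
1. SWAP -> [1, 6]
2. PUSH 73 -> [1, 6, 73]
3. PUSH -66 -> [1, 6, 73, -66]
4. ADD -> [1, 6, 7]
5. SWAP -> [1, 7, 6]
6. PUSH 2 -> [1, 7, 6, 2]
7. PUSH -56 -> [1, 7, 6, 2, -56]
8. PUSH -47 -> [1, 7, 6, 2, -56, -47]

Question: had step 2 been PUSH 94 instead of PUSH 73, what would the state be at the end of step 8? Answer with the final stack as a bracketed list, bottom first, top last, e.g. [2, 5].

[1, 28, 6, 2, -56, -47]

(re-executing from step 2 with the substitution; state before step 2: [1, 6])
2. PUSH 94 -> [1, 6, 94]
3. PUSH -66 -> [1, 6, 94, -66]
4. ADD -> [1, 6, 28]
5. SWAP -> [1, 28, 6]
6. PUSH 2 -> [1, 28, 6, 2]
7. PUSH -56 -> [1, 28, 6, 2, -56]
8. PUSH -47 -> [1, 28, 6, 2, -56, -47]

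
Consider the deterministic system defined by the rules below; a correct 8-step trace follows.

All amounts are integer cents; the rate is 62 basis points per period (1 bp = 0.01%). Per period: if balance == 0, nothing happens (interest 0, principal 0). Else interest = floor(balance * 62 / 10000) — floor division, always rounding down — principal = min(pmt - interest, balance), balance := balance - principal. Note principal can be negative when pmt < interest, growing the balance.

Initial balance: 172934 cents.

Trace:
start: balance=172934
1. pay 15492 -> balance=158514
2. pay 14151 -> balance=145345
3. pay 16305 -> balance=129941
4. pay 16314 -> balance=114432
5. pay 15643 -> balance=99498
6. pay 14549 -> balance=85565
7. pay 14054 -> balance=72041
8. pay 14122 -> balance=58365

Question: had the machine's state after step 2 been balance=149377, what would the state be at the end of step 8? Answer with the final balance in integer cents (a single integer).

state after step 2 := balance=149377
3. pay 16305 -> balance=133998
4. pay 16314 -> balance=118514
5. pay 15643 -> balance=103605
6. pay 14549 -> balance=89698
7. pay 14054 -> balance=76200
8. pay 14122 -> balance=62550

62550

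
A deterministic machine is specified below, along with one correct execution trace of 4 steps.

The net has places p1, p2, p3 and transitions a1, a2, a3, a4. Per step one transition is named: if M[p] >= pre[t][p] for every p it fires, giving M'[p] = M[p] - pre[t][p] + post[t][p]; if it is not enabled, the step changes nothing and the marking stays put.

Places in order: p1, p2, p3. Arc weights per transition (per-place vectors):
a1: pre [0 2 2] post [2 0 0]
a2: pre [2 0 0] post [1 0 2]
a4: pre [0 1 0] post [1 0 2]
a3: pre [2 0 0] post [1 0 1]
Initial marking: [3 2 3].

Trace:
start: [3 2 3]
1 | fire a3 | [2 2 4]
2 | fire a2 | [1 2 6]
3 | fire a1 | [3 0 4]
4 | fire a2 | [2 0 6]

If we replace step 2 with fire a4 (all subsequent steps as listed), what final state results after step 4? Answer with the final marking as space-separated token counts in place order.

(re-executing from step 2 with the substitution; state before step 2: [2 2 4])
2 | fire a4 | [3 1 6]
3 | fire a1 | [3 1 6]
4 | fire a2 | [2 1 8]

2 1 8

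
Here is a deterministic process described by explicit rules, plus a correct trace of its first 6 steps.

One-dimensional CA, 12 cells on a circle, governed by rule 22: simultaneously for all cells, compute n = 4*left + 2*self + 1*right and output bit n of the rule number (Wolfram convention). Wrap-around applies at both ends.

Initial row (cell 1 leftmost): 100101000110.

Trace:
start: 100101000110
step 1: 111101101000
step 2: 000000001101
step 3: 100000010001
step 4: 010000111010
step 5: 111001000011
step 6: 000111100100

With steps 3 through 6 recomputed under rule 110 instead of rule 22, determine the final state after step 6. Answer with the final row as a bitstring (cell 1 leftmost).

(re-executing steps 3..6 under rule 110; state before step 3: 000000001101)
step 3: 000000011111
step 4: 000000110001
step 5: 000001110011
step 6: 000011010111

000011010111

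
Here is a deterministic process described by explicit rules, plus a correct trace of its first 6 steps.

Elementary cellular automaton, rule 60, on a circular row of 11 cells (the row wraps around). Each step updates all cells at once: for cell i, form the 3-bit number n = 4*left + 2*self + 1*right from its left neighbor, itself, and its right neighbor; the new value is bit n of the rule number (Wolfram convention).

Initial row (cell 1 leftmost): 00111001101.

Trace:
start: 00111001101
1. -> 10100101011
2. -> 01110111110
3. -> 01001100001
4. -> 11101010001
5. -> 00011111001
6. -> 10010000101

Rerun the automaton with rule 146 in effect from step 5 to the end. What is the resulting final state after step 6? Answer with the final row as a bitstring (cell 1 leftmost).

00100010000

(re-executing steps 5..6 under rule 146; state before step 5: 11101010001)
5. -> 11000001010
6. -> 00100010000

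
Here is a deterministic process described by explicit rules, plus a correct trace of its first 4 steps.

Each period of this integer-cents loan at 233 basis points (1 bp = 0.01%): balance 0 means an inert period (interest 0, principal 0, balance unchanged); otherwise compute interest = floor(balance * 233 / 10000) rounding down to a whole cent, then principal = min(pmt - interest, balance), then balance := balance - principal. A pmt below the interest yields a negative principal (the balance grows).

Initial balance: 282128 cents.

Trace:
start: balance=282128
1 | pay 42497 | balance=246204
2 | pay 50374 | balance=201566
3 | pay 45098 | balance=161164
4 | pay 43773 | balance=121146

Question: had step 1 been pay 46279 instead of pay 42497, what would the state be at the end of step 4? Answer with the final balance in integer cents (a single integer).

(re-executing from step 1 with the substitution; state before step 1: balance=282128)
1 | pay 46279 | balance=242422
2 | pay 50374 | balance=197696
3 | pay 45098 | balance=157204
4 | pay 43773 | balance=117093

117093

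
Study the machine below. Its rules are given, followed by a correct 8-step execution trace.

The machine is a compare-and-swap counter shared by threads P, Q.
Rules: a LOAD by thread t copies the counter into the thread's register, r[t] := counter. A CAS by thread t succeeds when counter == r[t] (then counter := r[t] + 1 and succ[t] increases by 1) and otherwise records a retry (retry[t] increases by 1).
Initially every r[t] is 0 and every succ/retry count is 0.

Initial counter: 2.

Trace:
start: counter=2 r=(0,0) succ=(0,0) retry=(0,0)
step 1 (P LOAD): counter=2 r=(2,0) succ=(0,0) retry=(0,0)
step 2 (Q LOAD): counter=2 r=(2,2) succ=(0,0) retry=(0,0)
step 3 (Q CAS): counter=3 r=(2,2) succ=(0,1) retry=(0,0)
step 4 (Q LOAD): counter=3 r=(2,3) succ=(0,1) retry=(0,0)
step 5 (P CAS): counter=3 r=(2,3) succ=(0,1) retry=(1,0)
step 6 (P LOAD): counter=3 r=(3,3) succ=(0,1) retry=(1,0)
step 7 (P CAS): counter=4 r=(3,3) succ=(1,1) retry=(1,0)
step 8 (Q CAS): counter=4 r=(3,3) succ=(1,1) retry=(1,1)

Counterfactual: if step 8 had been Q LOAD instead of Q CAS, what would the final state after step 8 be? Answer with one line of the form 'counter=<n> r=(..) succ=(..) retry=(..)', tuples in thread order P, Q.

(re-executing from step 8 with the substitution; state before step 8: counter=4 r=(3,3) succ=(1,1) retry=(1,0))
step 8 (Q LOAD): counter=4 r=(3,4) succ=(1,1) retry=(1,0)

counter=4 r=(3,4) succ=(1,1) retry=(1,0)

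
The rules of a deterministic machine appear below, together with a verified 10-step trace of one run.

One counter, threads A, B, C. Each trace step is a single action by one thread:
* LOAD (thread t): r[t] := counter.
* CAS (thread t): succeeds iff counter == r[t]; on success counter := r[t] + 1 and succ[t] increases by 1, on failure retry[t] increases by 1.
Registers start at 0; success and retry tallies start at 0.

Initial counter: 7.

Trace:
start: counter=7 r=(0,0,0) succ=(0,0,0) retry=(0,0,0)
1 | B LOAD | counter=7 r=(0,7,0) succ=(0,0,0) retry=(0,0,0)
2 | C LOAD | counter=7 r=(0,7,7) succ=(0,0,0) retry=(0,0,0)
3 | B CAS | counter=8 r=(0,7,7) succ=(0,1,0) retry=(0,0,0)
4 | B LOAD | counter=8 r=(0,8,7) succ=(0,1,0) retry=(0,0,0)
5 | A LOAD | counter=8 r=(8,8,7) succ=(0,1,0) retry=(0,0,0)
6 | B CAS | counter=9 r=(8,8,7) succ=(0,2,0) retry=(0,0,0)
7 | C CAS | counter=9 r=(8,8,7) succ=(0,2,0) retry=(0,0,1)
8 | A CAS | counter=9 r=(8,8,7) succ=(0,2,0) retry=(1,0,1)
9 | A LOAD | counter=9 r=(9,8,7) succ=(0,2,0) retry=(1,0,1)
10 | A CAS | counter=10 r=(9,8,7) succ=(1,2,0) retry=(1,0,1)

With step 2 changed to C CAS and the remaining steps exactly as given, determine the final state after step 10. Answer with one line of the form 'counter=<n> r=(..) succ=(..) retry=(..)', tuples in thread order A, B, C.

counter=10 r=(9,8,0) succ=(1,2,0) retry=(1,0,2)

(re-executing from step 2 with the substitution; state before step 2: counter=7 r=(0,7,0) succ=(0,0,0) retry=(0,0,0))
2 | C CAS | counter=7 r=(0,7,0) succ=(0,0,0) retry=(0,0,1)
3 | B CAS | counter=8 r=(0,7,0) succ=(0,1,0) retry=(0,0,1)
4 | B LOAD | counter=8 r=(0,8,0) succ=(0,1,0) retry=(0,0,1)
5 | A LOAD | counter=8 r=(8,8,0) succ=(0,1,0) retry=(0,0,1)
6 | B CAS | counter=9 r=(8,8,0) succ=(0,2,0) retry=(0,0,1)
7 | C CAS | counter=9 r=(8,8,0) succ=(0,2,0) retry=(0,0,2)
8 | A CAS | counter=9 r=(8,8,0) succ=(0,2,0) retry=(1,0,2)
9 | A LOAD | counter=9 r=(9,8,0) succ=(0,2,0) retry=(1,0,2)
10 | A CAS | counter=10 r=(9,8,0) succ=(1,2,0) retry=(1,0,2)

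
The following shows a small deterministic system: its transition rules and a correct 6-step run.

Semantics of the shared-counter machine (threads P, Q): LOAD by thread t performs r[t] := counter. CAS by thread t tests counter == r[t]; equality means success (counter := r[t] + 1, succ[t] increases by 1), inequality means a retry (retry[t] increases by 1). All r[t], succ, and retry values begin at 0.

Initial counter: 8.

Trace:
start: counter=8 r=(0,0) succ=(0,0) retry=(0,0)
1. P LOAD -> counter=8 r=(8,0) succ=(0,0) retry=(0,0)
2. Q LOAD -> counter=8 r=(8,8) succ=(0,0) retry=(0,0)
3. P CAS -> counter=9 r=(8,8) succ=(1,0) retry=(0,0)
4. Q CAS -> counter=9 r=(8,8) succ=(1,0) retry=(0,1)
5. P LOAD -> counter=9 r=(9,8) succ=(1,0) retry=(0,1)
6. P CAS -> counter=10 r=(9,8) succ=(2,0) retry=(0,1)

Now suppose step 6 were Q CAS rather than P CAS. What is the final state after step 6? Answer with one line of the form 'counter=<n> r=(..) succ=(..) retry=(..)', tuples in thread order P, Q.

(re-executing from step 6 with the substitution; state before step 6: counter=9 r=(9,8) succ=(1,0) retry=(0,1))
6. Q CAS -> counter=9 r=(9,8) succ=(1,0) retry=(0,2)

counter=9 r=(9,8) succ=(1,0) retry=(0,2)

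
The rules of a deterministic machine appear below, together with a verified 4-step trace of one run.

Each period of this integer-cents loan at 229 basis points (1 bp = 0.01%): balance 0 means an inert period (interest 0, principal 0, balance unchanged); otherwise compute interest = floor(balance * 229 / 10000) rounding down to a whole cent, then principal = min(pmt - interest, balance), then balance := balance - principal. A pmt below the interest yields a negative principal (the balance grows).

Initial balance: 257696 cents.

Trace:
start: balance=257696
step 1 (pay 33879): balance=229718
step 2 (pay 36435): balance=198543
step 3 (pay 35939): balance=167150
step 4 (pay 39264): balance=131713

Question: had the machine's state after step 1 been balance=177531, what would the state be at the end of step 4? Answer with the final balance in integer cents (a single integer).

75859

state after step 1 := balance=177531
step 2 (pay 36435): balance=145161
step 3 (pay 35939): balance=112546
step 4 (pay 39264): balance=75859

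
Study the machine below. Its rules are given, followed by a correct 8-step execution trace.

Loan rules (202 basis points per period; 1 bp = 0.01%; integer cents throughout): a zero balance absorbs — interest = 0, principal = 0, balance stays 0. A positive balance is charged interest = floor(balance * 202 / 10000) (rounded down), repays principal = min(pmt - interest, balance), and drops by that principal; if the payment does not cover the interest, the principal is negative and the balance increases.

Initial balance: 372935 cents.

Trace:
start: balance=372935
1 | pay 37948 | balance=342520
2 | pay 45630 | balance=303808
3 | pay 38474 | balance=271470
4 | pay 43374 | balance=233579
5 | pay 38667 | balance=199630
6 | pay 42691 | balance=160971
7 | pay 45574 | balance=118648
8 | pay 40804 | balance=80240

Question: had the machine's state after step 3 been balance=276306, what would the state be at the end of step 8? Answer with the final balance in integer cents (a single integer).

85585

state after step 3 := balance=276306
4 | pay 43374 | balance=238513
5 | pay 38667 | balance=204663
6 | pay 42691 | balance=166106
7 | pay 45574 | balance=123887
8 | pay 40804 | balance=85585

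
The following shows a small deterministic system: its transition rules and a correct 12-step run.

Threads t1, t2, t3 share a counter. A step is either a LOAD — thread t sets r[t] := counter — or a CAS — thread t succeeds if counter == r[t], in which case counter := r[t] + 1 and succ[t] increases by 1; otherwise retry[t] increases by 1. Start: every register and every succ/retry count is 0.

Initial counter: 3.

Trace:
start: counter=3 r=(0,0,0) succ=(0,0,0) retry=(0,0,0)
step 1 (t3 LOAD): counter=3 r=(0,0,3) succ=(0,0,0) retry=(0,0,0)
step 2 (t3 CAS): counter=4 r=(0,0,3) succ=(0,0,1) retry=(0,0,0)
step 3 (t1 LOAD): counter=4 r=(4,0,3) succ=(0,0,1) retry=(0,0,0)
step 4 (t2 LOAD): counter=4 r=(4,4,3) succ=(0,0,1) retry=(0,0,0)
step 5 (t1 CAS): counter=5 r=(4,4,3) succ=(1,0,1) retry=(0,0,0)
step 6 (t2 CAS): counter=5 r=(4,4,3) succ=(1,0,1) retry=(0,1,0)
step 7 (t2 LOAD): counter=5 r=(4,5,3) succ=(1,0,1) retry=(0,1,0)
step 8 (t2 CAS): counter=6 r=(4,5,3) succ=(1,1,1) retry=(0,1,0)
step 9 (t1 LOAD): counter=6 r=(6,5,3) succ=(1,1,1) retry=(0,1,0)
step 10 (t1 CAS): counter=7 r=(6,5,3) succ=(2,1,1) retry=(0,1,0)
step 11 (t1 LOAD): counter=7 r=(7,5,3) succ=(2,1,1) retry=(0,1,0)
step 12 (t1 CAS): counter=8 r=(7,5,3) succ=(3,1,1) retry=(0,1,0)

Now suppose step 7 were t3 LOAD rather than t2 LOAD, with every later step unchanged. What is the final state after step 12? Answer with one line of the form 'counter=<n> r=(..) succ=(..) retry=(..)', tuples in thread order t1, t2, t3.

counter=7 r=(6,4,5) succ=(3,0,1) retry=(0,2,0)

(re-executing from step 7 with the substitution; state before step 7: counter=5 r=(4,4,3) succ=(1,0,1) retry=(0,1,0))
step 7 (t3 LOAD): counter=5 r=(4,4,5) succ=(1,0,1) retry=(0,1,0)
step 8 (t2 CAS): counter=5 r=(4,4,5) succ=(1,0,1) retry=(0,2,0)
step 9 (t1 LOAD): counter=5 r=(5,4,5) succ=(1,0,1) retry=(0,2,0)
step 10 (t1 CAS): counter=6 r=(5,4,5) succ=(2,0,1) retry=(0,2,0)
step 11 (t1 LOAD): counter=6 r=(6,4,5) succ=(2,0,1) retry=(0,2,0)
step 12 (t1 CAS): counter=7 r=(6,4,5) succ=(3,0,1) retry=(0,2,0)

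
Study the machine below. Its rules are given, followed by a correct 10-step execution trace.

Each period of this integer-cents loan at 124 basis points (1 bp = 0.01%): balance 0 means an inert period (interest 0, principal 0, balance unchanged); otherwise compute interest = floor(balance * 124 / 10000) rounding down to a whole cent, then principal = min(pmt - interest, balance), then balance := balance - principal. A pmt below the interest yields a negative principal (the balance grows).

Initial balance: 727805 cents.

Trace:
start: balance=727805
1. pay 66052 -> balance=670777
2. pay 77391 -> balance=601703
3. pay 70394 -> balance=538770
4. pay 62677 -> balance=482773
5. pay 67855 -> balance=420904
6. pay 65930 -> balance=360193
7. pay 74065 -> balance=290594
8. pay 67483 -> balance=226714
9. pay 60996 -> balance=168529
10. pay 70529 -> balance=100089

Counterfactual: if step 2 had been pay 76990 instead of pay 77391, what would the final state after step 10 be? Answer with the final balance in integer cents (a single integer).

(re-executing from step 2 with the substitution; state before step 2: balance=670777)
2. pay 76990 -> balance=602104
3. pay 70394 -> balance=539176
4. pay 62677 -> balance=483184
5. pay 67855 -> balance=421320
6. pay 65930 -> balance=360614
7. pay 74065 -> balance=291020
8. pay 67483 -> balance=227145
9. pay 60996 -> balance=168965
10. pay 70529 -> balance=100531

100531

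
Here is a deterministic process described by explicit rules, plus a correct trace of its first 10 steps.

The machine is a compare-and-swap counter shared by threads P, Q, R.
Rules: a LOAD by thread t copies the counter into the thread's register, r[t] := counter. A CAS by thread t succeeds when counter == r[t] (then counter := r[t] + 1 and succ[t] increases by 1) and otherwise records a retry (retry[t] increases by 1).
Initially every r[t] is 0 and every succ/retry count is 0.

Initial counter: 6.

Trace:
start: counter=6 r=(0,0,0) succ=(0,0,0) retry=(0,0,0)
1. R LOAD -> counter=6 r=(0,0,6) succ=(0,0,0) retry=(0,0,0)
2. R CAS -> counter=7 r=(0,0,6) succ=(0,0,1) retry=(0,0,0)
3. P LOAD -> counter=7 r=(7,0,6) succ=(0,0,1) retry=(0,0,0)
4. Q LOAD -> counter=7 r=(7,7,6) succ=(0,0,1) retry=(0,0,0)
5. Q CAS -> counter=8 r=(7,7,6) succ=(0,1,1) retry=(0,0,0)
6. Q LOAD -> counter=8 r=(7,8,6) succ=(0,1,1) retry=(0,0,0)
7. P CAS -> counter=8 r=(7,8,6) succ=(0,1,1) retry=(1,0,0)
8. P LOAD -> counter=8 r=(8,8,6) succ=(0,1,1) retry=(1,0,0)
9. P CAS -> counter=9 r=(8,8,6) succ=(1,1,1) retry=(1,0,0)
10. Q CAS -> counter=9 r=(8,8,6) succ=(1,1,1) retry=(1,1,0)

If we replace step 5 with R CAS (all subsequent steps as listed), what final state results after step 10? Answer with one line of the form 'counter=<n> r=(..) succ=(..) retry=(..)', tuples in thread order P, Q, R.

(re-executing from step 5 with the substitution; state before step 5: counter=7 r=(7,7,6) succ=(0,0,1) retry=(0,0,0))
5. R CAS -> counter=7 r=(7,7,6) succ=(0,0,1) retry=(0,0,1)
6. Q LOAD -> counter=7 r=(7,7,6) succ=(0,0,1) retry=(0,0,1)
7. P CAS -> counter=8 r=(7,7,6) succ=(1,0,1) retry=(0,0,1)
8. P LOAD -> counter=8 r=(8,7,6) succ=(1,0,1) retry=(0,0,1)
9. P CAS -> counter=9 r=(8,7,6) succ=(2,0,1) retry=(0,0,1)
10. Q CAS -> counter=9 r=(8,7,6) succ=(2,0,1) retry=(0,1,1)

counter=9 r=(8,7,6) succ=(2,0,1) retry=(0,1,1)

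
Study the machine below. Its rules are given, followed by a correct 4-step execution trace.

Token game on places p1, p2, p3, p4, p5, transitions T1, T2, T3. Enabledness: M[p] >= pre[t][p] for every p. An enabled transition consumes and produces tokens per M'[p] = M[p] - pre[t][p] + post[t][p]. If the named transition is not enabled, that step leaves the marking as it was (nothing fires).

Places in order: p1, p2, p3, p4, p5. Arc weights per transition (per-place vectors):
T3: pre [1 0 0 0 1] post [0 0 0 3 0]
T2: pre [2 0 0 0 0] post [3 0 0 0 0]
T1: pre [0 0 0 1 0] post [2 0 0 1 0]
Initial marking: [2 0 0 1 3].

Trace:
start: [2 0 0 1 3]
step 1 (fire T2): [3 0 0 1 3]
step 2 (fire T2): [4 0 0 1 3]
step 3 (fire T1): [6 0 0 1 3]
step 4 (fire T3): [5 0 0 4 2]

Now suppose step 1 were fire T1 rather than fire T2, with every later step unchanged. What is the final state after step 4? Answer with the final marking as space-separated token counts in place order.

6 0 0 4 2

(re-executing from step 1 with the substitution; state before step 1: [2 0 0 1 3])
step 1 (fire T1): [4 0 0 1 3]
step 2 (fire T2): [5 0 0 1 3]
step 3 (fire T1): [7 0 0 1 3]
step 4 (fire T3): [6 0 0 4 2]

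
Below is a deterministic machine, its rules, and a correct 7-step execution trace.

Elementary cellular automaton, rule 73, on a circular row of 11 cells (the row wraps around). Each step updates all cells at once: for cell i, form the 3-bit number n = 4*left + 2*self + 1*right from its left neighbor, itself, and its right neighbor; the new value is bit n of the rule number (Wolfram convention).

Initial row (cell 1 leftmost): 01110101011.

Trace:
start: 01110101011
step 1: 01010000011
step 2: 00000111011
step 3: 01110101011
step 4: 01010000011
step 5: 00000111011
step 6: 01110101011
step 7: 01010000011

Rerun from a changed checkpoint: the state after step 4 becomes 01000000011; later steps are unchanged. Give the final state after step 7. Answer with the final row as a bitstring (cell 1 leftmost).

00000100011

state after step 4 := 01000000011
step 5: 00011111011
step 6: 01010001011
step 7: 00000100011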